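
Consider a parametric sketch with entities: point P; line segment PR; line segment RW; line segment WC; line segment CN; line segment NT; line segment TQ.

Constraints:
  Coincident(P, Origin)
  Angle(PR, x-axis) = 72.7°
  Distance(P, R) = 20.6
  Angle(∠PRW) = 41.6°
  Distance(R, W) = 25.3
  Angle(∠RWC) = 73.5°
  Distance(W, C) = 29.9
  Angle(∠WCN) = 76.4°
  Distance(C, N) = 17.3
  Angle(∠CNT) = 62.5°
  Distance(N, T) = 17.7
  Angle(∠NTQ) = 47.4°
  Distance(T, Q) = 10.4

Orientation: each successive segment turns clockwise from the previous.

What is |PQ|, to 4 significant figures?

7.082

P is at the origin; PR runs at 72.7° with length 20.6, so R = (6.126, 19.67). ∠PRW = 41.6° gives RW at -65.70° from the x-axis; with |RW| = 25.3, W = (16.54, -3.390). ∠RWC = 73.5° gives WC at -172.2° from the x-axis; with |WC| = 29.9, C = (-13.09, -7.448). ∠WCN = 76.4° gives CN at 84.20° from the x-axis; with |CN| = 17.3, N = (-11.34, 9.763). ∠CNT = 62.5° gives NT at -33.30° from the x-axis; with |NT| = 17.7, T = (3.456, 0.04541). ∠NTQ = 47.4° gives TQ at -165.9° from the x-axis; with |TQ| = 10.4, Q = (-6.631, -2.488). Then |PQ| = |Q − P| = 7.082.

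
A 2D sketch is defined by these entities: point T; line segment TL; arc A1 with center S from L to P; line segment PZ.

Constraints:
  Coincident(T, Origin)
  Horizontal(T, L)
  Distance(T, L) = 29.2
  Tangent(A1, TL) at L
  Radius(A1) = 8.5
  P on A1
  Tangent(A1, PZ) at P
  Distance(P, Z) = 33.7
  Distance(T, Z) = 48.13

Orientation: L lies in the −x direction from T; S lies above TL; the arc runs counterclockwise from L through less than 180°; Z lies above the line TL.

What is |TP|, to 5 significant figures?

22.555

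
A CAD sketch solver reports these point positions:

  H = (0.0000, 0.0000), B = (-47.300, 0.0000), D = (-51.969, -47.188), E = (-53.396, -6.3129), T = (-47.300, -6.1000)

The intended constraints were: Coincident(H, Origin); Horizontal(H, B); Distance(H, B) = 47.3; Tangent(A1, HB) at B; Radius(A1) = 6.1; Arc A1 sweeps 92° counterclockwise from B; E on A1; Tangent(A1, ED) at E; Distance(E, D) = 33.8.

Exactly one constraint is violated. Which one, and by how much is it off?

Distance(E, D) = 33.8 — off by 7.10.

H = (0.00, 0.00) ✓; H.y = 0.00, B.y = 0.00 ✓; |HB| = 47.30 ✓; ∠(TB, BH) = 90.00° ✓; |TB| = 6.100 ✓; bearing(T→E) − bearing(T→B) = 92.00° ✓; |TE| = 6.100 ✓; ∠(TE, ED) = 90.00° ✓; |ED| = 40.90 ✗.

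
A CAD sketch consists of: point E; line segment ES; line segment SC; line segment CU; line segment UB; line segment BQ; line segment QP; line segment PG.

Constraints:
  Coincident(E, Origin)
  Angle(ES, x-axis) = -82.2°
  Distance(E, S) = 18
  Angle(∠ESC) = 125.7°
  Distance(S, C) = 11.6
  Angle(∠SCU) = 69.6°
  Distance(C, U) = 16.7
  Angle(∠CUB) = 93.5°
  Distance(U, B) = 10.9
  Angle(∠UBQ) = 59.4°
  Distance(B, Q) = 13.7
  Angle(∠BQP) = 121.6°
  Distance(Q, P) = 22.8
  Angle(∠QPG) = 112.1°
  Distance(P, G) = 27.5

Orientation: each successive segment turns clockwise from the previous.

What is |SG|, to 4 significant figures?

47.71

E is at the origin; ES runs at -82.2° with length 18.0, so S = (2.443, -17.83). ∠ESC = 125.7° gives SC at -136.5° from the x-axis; with |SC| = 11.6, C = (-5.971, -25.82). ∠SCU = 69.6° gives CU at 113.1° from the x-axis; with |CU| = 16.7, U = (-12.52, -10.46). ∠CUB = 93.5° gives UB at 26.60° from the x-axis; with |UB| = 10.9, B = (-2.777, -5.577). ∠UBQ = 59.4° gives BQ at -94.00° from the x-axis; with |BQ| = 13.7, Q = (-3.733, -19.24). ∠BQP = 121.6° gives QP at -152.4° from the x-axis; with |QP| = 22.8, P = (-23.94, -29.81). ∠QPG = 112.1° gives PG at 139.7° from the x-axis; with |PG| = 27.5, G = (-44.91, -12.02). Then |SG| = |G − S| = 47.71.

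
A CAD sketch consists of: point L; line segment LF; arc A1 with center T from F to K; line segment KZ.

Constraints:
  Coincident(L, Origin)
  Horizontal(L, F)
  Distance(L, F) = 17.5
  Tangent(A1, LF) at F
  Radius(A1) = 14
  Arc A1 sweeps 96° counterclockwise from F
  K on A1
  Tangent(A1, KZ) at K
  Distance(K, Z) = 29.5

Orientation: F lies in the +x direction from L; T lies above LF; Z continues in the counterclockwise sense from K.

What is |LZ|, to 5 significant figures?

53.013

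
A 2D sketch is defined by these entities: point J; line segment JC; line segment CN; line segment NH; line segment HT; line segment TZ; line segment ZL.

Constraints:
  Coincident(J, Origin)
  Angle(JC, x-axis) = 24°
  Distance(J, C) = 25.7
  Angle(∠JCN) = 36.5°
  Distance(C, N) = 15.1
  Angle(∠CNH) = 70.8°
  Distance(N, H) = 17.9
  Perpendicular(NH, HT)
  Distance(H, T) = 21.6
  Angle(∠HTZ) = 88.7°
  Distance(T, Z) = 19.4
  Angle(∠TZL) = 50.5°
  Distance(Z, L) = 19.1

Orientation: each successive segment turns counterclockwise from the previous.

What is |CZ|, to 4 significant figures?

9.453

NH is perpendicular to HT, so HT runs at 6.700°; with |HT| = 21.6, T = (32.28, -1.536). ∠HTZ = 88.7° gives TZ at 98.00° from the x-axis; with |TZ| = 19.4, Z = (29.58, 17.67). Then |CZ| = |Z − C| = 9.453.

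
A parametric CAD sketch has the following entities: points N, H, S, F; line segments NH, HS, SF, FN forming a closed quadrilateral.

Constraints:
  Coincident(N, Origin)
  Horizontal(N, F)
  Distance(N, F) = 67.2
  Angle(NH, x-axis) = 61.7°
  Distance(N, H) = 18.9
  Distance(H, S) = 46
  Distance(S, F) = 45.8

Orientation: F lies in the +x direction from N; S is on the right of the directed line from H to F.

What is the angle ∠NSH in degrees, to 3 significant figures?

23.6°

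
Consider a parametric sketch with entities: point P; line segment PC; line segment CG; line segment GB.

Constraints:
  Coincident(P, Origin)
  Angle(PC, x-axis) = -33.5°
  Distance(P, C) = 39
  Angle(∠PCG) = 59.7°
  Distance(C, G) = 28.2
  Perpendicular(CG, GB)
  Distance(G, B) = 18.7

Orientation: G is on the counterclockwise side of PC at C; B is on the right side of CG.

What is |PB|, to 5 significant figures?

53.061

∠PCG = 59.7°, so CG runs at -33.5° + (180° − 59.7°) = 86.800° from the x-axis; with |CG| = 28.2, G = C + 28.2·(cos 86.800°, sin 86.800°) = (34.096, 6.6305). The perpendicularity gives GB at right angles to CG; with |GB| = 18.7 on the right of CG, B = G + 18.7·(0.99844, -0.055822) = (52.767, 5.5866). Then |PB| = |B − P| = 53.061.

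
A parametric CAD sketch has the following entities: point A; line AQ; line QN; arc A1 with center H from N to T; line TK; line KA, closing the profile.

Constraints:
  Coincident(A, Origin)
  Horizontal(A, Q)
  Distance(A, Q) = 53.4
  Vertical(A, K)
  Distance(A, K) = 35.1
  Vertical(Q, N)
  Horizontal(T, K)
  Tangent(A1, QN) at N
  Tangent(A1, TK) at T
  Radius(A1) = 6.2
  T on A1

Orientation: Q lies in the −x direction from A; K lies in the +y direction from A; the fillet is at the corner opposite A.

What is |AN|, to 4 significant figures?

60.72

A is at the origin; AQ is horizontal with |AQ| = 53.4 and Q on the −x side, so Q = (-53.40, 0.000). A and K share the same x with |AK| = 35.1 and K on the +y side, so K = (0.000, 35.10). The virtual corner opposite A is at (-53.40, 35.10). The tangent condition forces HN to be normal to QN and A1 meets TK tangentially, so HT is at right angles to TK, with radius 6.2, so the center H sits 6.2 in from both sides at H = (-47.20, 28.90). That places the tangent points at N = (-53.40, 28.90) on QN and T = (-47.20, 35.10) on TK. Then |AN| = |N − A| = 60.72.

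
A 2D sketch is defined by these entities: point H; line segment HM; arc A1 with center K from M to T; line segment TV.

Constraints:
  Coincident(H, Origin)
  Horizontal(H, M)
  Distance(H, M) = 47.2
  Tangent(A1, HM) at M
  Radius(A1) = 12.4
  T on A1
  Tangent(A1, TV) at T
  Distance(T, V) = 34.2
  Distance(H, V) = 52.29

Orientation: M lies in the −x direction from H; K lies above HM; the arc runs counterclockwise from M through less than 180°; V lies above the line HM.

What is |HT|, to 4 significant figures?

36.44

H is at the origin; HM is horizontal with |HM| = 47.2 and M on the −x side, so M = (-47.20, 0.000). Tangency of A1 to HM means the radius KM is perpendicular to HM, so K = M + (0, 12.4) = (-47.20, 12.40). Since KT ⟂ TV (tangency), |KV| = √(12.4² + 34.2²) = 36.38 regardless of where T sits on A1. So V lies on both circle(H, 52.29) and circle(K, 36.38); the above-HM intersection is V = (-28.69, 43.72). T is the foot of the tangent from V: T = (-35.01, 10.11).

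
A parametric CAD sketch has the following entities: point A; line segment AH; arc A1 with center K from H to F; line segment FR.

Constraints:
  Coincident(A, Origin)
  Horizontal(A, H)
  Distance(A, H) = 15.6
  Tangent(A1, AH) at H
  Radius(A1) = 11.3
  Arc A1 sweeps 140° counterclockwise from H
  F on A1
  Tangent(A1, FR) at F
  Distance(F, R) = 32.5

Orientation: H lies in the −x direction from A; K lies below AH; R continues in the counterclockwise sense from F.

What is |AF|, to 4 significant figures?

30.35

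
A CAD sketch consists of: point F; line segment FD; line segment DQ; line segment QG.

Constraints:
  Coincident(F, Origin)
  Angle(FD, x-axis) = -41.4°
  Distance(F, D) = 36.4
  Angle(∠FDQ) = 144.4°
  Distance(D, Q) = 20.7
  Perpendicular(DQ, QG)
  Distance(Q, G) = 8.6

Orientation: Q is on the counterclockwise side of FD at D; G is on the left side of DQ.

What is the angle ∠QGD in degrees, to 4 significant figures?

67.44°

∠FDQ = 144.4°, so DQ runs at -41.4° + (180° − 144.4°) = -5.800° from the x-axis; with |DQ| = 20.7, Q = D + 20.7·(cos -5.800°, sin -5.800°) = (47.90, -26.16). The perpendicularity gives QG at right angles to DQ; with |QG| = 8.6 on the left of DQ, G = Q + 8.6·(0.1011, 0.9949) = (48.77, -17.61). Then cos ∠QGD = GQ·GD / (|GQ||GD|), giving 67.44°.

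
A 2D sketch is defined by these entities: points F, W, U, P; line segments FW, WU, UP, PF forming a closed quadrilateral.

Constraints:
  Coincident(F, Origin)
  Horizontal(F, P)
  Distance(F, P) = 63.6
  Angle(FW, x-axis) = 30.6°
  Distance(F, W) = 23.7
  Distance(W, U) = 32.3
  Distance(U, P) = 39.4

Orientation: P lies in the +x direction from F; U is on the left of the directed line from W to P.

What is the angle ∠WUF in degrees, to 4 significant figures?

5.310°

Checks: |WU| = 32.30 ✓; |UP| = 39.40 ✓.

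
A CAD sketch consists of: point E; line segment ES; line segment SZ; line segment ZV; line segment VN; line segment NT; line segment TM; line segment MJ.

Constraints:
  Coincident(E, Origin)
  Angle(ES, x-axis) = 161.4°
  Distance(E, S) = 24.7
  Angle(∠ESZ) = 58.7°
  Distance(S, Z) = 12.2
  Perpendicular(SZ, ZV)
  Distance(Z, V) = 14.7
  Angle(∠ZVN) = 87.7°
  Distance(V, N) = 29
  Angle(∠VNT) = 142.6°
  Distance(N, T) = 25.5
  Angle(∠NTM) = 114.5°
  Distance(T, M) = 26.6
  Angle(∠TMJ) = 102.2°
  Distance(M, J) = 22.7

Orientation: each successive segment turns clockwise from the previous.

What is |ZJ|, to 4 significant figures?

33.18

∠NTM = 114.5° gives TM at 114.9° from the x-axis; with |TM| = 26.6, M = (-64.22, 10.67). ∠TMJ = 102.2° gives MJ at 37.10° from the x-axis; with |MJ| = 22.7, J = (-46.12, 24.36). Then |ZJ| = |J − Z| = 33.18.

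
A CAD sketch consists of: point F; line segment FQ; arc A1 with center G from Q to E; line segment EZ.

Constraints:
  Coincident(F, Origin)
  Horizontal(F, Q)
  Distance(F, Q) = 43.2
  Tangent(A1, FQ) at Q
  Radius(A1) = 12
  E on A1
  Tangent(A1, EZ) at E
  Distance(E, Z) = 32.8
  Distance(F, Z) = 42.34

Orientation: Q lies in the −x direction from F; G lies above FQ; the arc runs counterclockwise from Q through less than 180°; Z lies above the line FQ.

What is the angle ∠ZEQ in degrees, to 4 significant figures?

146.4°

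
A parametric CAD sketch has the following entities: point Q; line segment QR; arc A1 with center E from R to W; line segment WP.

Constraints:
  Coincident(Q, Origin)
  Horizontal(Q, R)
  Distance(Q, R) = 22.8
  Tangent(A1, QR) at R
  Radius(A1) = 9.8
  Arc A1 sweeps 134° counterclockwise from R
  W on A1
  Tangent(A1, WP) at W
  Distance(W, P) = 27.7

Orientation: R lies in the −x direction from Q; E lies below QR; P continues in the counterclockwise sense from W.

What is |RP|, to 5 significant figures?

38.514

Q is at the origin; QR is horizontal with |QR| = 22.8 and R on the −x side, so R = (-22.800, 0.0000). Tangency of A1 to QR means the radius ER is perpendicular to QR, so E = R + (0, -9.8) = (-22.800, -9.8000). On A1, R sits at bearing 90° from E; a 134° counterclockwise sweep puts W at bearing 224°, so W = E + 9.8·(cos 224°, sin 224°) = (-29.850, -16.608). Tangency of A1 to WP means the radius EW is perpendicular to WP, so WP runs along (−sin 224°, cos 224°); with |WP| = 27.7, P = (-10.607, -36.533). Then |RP| = |P − R| = 38.514.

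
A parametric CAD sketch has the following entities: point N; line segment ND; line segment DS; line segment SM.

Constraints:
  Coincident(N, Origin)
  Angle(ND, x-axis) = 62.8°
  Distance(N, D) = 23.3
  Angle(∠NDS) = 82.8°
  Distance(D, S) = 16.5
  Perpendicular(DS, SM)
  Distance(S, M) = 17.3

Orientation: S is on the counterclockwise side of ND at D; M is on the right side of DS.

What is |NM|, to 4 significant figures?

42.64

N is at the origin; ND runs at 62.8° with length 23.3, so D = 23.3·(cos 62.8°, sin 62.8°) = (10.65, 20.72). ∠NDS = 82.8°, so DS runs at 62.8° + (180° − 82.8°) = 160.0° from the x-axis; with |DS| = 16.5, S = D + 16.5·(cos 160.0°, sin 160.0°) = (-4.855, 26.37). The perpendicularity gives SM at right angles to DS; with |SM| = 17.3 on the right of DS, M = S + 17.3·(0.3420, 0.9397) = (1.062, 42.62). Then |NM| = |M − N| = 42.64.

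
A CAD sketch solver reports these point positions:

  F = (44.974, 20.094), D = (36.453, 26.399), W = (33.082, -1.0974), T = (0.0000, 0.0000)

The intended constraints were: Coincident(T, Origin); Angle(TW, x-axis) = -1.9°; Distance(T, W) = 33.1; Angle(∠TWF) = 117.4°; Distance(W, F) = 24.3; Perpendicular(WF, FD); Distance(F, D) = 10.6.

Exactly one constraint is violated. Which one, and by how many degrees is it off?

Perpendicular(WF, FD) — off by 7.20°.

T = (0.00, 0.00) ✓; TW at -1.900° ✓; |TW| = 33.10 ✓; ∠TWF = 117.4° ✓; |WF| = 24.30 ✓; ∠(WF, FD) = 82.80° ✗; |FD| = 10.60 ✓.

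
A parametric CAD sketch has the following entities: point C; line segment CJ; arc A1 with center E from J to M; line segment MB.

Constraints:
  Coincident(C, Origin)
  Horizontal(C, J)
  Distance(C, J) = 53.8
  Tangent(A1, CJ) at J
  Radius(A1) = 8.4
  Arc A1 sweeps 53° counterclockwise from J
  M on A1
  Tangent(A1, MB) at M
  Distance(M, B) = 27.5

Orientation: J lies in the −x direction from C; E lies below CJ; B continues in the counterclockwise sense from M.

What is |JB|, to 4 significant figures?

34.37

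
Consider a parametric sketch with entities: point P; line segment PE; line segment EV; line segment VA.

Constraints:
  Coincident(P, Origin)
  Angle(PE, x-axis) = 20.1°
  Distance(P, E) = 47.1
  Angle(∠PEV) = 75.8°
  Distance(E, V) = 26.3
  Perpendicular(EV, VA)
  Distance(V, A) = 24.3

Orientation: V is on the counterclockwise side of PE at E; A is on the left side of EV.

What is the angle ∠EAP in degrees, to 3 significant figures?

98.1°

P is at the origin; PE runs at 20.1° with length 47.1, so E = 47.1·(cos 20.1°, sin 20.1°) = (44.2, 16.2). ∠PEV = 75.8°, so EV runs at 20.1° + (180° − 75.8°) = 124° from the x-axis; with |EV| = 26.3, V = E + 26.3·(cos 124°, sin 124°) = (29.4, 37.9). The perpendicularity gives VA at right angles to EV; with |VA| = 24.3 on the left of EV, A = V + 24.3·(-0.826, -0.564) = (9.34, 24.2). Then cos ∠EAP = AE·AP / (|AE||AP|), giving 98.1°.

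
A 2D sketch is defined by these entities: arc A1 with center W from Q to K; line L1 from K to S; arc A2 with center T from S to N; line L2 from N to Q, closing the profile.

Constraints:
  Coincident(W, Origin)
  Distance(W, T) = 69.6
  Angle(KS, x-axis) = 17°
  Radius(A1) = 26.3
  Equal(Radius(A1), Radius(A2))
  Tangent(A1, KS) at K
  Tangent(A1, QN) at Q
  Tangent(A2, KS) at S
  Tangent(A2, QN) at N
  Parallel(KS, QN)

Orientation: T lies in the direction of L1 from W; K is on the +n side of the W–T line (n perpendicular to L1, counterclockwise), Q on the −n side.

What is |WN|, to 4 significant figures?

74.40

The slot axis is L1's direction at 17.0°, so u = (cos 17.0°, sin 17.0°) = (0.9563, 0.2924) and n = (−sin 17.0°, cos 17.0°) = (-0.2924, 0.9563). W is at the origin and T lies 69.6 along u from W, so T = 69.6·u = (66.56, 20.35). Tangency of A1 to both parallel lines with radius 26.3 puts K and Q at W ± 26.3·n: K = (-7.689, 25.15), Q = (7.689, -25.15). Equal radii place S and N the same way about T: S = T + 26.3·n = (58.87, 45.50), N = T − 26.3·n = (74.25, -4.802). Then |WN| = |N − W| = 74.40.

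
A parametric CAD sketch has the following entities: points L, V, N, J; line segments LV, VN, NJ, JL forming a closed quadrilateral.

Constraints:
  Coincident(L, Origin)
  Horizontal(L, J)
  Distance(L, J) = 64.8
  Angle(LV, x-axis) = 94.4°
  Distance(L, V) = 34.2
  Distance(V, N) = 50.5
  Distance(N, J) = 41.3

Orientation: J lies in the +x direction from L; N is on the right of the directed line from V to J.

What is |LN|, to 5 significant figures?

25.857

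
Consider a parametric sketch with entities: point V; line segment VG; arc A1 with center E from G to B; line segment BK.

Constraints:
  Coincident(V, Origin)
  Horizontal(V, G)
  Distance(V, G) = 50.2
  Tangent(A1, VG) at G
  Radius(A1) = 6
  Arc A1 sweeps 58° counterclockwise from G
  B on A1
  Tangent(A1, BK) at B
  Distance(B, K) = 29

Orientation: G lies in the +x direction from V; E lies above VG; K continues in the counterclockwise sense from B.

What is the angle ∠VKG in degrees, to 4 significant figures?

32.06°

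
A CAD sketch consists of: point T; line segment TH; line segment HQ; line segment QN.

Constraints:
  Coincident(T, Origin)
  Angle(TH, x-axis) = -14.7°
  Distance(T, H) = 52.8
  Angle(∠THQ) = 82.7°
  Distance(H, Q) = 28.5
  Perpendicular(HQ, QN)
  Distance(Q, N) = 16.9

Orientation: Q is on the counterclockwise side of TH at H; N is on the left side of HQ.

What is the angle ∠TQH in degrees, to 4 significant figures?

67.41°

T is at the origin; TH runs at -14.7° with length 52.8, so H = 52.8·(cos -14.7°, sin -14.7°) = (51.07, -13.40). ∠THQ = 82.7°, so HQ runs at -14.7° + (180° − 82.7°) = 82.60° from the x-axis; with |HQ| = 28.5, Q = H + 28.5·(cos 82.60°, sin 82.60°) = (54.74, 14.86). Then cos ∠TQH = QT·QH / (|QT||QH|), giving 67.41°.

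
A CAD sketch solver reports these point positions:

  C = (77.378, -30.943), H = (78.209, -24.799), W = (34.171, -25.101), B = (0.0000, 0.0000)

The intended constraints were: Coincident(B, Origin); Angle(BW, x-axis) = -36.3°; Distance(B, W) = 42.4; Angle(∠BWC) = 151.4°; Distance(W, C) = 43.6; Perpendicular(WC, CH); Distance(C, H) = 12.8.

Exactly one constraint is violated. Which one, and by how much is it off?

Distance(C, H) = 12.8 — off by 6.60.

B = (0.00, 0.00) ✓; BW at -36.30° ✓; |BW| = 42.40 ✓; ∠BWC = 151.4° ✓; |WC| = 43.60 ✓; ∠(WC, CH) = 90.00° ✓; |CH| = 6.200 ✗.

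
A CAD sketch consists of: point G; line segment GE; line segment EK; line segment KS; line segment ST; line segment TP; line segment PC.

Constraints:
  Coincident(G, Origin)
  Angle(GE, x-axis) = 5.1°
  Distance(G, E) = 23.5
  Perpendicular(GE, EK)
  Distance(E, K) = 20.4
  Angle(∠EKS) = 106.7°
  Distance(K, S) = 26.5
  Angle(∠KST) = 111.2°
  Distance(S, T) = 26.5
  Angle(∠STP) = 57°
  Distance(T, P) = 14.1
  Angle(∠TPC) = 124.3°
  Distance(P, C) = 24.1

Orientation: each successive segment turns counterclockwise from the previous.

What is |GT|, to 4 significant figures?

19.50

G is at the origin; GE runs at 5.1° with length 23.5, so E = (23.41, 2.089). GE ⟂ EK, so EK runs at 95.10°; with |EK| = 20.4, K = (21.59, 22.41). ∠EKS = 106.7° gives KS at 168.4° from the x-axis; with |KS| = 26.5, S = (-4.365, 27.74). ∠KST = 111.2° gives ST at -122.8° from the x-axis; with |ST| = 26.5, T = (-18.72, 5.462). Then |GT| = |T − G| = 19.50.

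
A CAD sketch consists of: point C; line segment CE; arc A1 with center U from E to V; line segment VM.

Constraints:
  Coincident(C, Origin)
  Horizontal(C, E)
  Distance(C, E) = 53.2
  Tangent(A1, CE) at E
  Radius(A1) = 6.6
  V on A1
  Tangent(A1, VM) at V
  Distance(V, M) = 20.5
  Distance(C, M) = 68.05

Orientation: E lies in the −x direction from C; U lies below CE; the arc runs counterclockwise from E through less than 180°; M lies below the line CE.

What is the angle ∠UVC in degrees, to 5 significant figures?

14.453°

Checks: |UV| = 6.600 ✓; ∠(UV, VM) = 90.00° ✓; |VM| = 20.50 ✓; |CM| = 68.05 ✓.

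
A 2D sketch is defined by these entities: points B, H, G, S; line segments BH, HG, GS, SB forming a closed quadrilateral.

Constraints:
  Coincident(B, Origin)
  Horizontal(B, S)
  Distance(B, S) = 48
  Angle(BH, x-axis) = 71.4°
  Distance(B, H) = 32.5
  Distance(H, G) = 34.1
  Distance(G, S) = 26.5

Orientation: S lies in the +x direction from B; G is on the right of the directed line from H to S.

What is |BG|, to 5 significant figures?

21.584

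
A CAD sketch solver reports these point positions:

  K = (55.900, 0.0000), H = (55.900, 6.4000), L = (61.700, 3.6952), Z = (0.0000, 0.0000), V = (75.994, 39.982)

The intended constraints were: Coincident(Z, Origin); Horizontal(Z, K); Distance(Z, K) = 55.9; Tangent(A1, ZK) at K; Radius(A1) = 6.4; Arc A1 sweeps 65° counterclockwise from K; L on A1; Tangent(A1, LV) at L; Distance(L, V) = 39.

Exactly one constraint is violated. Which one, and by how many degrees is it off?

Tangent(A1, LV) at L — off by 3.50°.

Z = (0.00, 0.00) ✓; Z.y = 0.00, K.y = 0.00 ✓; |ZK| = 55.90 ✓; ∠(HK, KZ) = 90.00° ✓; |HK| = 6.400 ✓; bearing(H→L) − bearing(H→K) = 65.00° ✓; |HL| = 6.400 ✓; ∠(HL, LV) = 86.50° ✗; |LV| = 39.00 ✓.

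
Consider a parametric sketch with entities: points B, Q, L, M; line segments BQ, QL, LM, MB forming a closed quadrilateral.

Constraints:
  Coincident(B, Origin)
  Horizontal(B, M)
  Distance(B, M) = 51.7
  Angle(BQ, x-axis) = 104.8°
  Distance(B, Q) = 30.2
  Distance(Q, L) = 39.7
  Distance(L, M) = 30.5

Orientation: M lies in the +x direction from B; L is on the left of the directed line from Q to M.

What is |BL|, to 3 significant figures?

38.9

Checks: |QL| = 39.70 ✓; |LM| = 30.50 ✓.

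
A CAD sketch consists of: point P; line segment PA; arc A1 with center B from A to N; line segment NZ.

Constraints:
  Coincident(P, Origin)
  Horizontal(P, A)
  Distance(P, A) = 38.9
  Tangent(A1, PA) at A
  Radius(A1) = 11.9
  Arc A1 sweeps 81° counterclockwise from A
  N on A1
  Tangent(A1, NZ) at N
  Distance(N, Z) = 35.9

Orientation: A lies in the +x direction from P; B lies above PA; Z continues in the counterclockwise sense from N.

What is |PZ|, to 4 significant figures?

72.36

On A1, A sits at bearing -90° from B; an 81° counterclockwise sweep puts N at bearing -9°, so N = B + 11.9·(cos -9°, sin -9°) = (50.65, 10.04). Since A1 is tangent to NZ there, BN ⟂ NZ, so NZ runs along (−sin -9°, cos -9°); with |NZ| = 35.9, Z = (56.27, 45.50). Then |PZ| = |Z − P| = 72.36.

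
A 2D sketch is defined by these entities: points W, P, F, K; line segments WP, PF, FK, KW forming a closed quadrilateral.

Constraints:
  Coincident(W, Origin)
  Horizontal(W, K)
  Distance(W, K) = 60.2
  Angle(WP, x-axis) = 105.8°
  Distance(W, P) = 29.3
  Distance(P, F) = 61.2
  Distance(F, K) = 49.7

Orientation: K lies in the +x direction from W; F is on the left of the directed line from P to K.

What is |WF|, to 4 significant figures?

69.52

Checks: |PF| = 61.20 ✓; |FK| = 49.70 ✓.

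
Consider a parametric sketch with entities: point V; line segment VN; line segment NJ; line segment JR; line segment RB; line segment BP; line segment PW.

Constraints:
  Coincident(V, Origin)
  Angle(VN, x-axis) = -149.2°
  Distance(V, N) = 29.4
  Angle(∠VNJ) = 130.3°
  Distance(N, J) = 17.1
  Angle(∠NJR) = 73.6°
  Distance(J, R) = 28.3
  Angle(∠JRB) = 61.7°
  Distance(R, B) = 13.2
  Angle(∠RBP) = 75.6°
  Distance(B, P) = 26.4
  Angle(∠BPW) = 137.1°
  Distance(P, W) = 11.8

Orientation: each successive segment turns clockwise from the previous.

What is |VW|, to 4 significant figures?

55.21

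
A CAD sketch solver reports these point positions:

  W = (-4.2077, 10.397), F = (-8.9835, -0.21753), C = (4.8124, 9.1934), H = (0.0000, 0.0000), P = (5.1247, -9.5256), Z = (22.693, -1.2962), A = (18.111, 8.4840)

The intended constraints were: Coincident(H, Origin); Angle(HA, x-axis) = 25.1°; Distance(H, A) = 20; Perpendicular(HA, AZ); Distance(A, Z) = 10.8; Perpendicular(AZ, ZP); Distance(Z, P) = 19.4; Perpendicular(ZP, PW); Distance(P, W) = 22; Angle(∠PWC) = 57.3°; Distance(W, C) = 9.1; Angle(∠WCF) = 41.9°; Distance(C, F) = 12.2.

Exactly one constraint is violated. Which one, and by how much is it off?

Distance(C, F) = 12.2 — off by 4.50.

H = (0.00, 0.00) ✓; HA at 25.10° ✓; |HA| = 20.00 ✓; ∠(HA, AZ) = 90.00° ✓; |AZ| = 10.80 ✓; ∠(AZ, ZP) = 90.00° ✓; |ZP| = 19.40 ✓; ∠(ZP, PW) = 90.00° ✓; |PW| = 22.00 ✓; ∠PWC = 57.30° ✓; |WC| = 9.100 ✓; ∠WCF = 41.90° ✓; |CF| = 16.70 ✗.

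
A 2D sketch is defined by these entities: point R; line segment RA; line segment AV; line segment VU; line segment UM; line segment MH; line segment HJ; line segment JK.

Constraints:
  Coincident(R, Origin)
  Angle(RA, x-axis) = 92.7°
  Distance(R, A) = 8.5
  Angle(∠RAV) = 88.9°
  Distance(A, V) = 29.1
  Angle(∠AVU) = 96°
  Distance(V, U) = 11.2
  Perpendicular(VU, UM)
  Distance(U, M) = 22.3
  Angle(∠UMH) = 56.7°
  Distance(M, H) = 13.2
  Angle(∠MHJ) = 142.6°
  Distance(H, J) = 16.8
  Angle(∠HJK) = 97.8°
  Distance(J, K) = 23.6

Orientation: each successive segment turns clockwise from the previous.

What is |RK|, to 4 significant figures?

42.46

R is at the origin; RA runs at 92.7° with length 8.5, so A = (-0.4004, 8.491). ∠RAV = 88.9° gives AV at 1.600° from the x-axis; with |AV| = 29.1, V = (28.69, 9.303). ∠AVU = 96.0° gives VU at -82.40° from the x-axis; with |VU| = 11.2, U = (30.17, -1.799). VU ⟂ UM, so UM runs at -172.4°; with |UM| = 22.3, M = (8.065, -4.748). ∠UMH = 56.7° gives MH at 64.30° from the x-axis; with |MH| = 13.2, H = (13.79, 7.146). ∠MHJ = 142.6° gives HJ at 26.90° from the x-axis; with |HJ| = 16.8, J = (28.77, 14.75). ∠HJK = 97.8° gives JK at -55.30° from the x-axis; with |JK| = 23.6, K = (42.21, -4.655). Then |RK| = |K − R| = 42.46.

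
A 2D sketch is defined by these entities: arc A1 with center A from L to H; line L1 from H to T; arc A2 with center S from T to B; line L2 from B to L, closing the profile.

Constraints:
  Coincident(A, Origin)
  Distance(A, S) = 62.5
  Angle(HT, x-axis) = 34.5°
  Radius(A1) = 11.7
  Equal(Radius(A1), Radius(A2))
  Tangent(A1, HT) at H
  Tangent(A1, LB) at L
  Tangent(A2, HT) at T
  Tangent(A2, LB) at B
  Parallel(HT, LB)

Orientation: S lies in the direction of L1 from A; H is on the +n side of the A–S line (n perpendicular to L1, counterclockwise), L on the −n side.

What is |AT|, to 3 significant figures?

63.6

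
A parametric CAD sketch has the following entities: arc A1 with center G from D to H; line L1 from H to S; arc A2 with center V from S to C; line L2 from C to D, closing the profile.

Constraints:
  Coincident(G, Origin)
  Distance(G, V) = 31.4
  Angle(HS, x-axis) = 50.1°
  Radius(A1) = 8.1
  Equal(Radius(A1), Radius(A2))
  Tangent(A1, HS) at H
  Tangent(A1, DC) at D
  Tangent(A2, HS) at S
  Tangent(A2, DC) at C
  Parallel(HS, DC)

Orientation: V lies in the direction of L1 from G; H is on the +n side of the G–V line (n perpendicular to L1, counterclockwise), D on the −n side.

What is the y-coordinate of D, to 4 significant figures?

-5.196

The slot axis is L1's direction at 50.1°, so u = (cos 50.1°, sin 50.1°) = (0.6414, 0.7672) and n = (−sin 50.1°, cos 50.1°) = (-0.7672, 0.6414). G is at the origin and V lies 31.4 along u from G, so V = 31.4·u = (20.14, 24.09). Tangency of A1 to both parallel lines with radius 8.1 puts H and D at G ± 8.1·n: H = (-6.214, 5.196), D = (6.214, -5.196). So D.y = -5.196.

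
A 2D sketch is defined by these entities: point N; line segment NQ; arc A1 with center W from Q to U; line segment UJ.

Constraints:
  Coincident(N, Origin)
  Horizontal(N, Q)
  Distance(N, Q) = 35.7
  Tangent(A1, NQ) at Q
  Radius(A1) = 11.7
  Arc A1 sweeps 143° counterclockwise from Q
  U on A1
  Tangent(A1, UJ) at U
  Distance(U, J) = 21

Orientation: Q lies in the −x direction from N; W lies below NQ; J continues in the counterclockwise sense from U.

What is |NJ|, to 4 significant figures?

42.53

N is at the origin; N and Q share the same y with |NQ| = 35.7 and Q on the −x side, so Q = (-35.70, 0.000). Tangency of A1 to NQ means the radius WQ is perpendicular to NQ, so W = Q + (0, -11.7) = (-35.70, -11.70). On A1, Q sits at bearing 90° from W; a 143° counterclockwise sweep puts U at bearing 233°, so U = W + 11.7·(cos 233°, sin 233°) = (-42.74, -21.04). The tangent condition forces WU to be normal to UJ, so UJ runs along (−sin 233°, cos 233°); with |UJ| = 21.0, J = (-25.97, -33.68). Then |NJ| = |J − N| = 42.53.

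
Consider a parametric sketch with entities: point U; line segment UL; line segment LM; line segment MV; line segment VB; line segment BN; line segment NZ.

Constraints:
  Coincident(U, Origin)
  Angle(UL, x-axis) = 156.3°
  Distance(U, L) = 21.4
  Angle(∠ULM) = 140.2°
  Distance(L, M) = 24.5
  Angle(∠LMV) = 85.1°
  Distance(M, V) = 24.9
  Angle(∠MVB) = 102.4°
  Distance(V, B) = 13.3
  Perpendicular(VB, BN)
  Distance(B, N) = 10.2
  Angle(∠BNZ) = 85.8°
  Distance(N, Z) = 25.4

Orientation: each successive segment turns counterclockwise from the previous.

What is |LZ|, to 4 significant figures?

36.43

U is at the origin; UL runs at 156.3° with length 21.4, so L = (-19.60, 8.602). ∠ULM = 140.2° gives LM at -163.9° from the x-axis; with |LM| = 24.5, M = (-43.13, 1.807). ∠LMV = 85.1° gives MV at -69.00° from the x-axis; with |MV| = 24.9, V = (-34.21, -21.44). ∠MVB = 102.4° gives VB at 8.600° from the x-axis; with |VB| = 13.3, B = (-21.06, -19.45). VB is perpendicular to BN, so BN runs at 98.60°; with |BN| = 10.2, N = (-22.59, -9.365). ∠BNZ = 85.8° gives NZ at -167.2° from the x-axis; with |NZ| = 25.4, Z = (-47.35, -14.99). Then |LZ| = |Z − L| = 36.43.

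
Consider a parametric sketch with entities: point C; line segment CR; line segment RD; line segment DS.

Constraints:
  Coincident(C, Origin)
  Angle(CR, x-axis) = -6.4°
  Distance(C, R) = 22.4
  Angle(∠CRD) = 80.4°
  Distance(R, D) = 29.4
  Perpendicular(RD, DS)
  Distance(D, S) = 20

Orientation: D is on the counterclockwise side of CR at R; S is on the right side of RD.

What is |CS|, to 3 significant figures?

49.3

∠CRD = 80.4°, so RD runs at -6.4° + (180° − 80.4°) = 93.2° from the x-axis; with |RD| = 29.4, D = R + 29.4·(cos 93.2°, sin 93.2°) = (20.6, 26.9). The perpendicularity gives DS at right angles to RD; with |DS| = 20.0 on the right of RD, S = D + 20.0·(0.998, 0.0558) = (40.6, 28.0). Then |CS| = |S − C| = 49.3.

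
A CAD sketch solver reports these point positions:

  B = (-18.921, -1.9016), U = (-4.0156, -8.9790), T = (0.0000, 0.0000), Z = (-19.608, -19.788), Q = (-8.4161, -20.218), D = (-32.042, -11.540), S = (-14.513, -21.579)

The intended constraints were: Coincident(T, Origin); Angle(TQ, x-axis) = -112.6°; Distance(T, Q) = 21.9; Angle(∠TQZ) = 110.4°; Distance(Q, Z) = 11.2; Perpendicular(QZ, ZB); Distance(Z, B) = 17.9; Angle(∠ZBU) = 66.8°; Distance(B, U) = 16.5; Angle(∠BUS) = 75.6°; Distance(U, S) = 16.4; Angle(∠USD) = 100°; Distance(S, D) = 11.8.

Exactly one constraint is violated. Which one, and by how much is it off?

Distance(S, D) = 11.8 — off by 8.40.

T = (0.00, 0.00) ✓; TQ at -112.6° ✓; |TQ| = 21.90 ✓; ∠TQZ = 110.4° ✓; |QZ| = 11.20 ✓; ∠(QZ, ZB) = 90.00° ✓; |ZB| = 17.90 ✓; ∠ZBU = 66.80° ✓; |BU| = 16.50 ✓; ∠BUS = 75.60° ✓; |US| = 16.40 ✓; ∠USD = 100.0° ✓; |SD| = 20.20 ✗.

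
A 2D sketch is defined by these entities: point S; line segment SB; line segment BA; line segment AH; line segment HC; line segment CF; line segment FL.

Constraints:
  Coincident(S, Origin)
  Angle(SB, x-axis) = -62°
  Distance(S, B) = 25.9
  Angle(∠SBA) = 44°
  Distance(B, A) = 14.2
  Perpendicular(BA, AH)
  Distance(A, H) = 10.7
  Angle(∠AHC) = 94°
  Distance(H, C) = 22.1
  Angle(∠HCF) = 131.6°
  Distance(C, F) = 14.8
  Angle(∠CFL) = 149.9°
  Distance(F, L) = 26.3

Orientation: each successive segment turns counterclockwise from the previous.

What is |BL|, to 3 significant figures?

34.6

S is at the origin; SB runs at -62.0° with length 25.9, so B = (12.2, -22.9). ∠SBA = 44.0° gives BA at 74.0° from the x-axis; with |BA| = 14.2, A = (16.1, -9.22). BA is perpendicular to AH, so AH runs at 164°; with |AH| = 10.7, H = (5.79, -6.27). ∠AHC = 94.0° gives HC at -110° from the x-axis; with |HC| = 22.1, C = (-1.77, -27.0). ∠HCF = 131.6° gives CF at -61.6° from the x-axis; with |CF| = 14.8, F = (5.27, -40.1). ∠CFL = 149.9° gives FL at -31.5° from the x-axis; with |FL| = 26.3, L = (27.7, -53.8). Then |BL| = |L − B| = 34.6.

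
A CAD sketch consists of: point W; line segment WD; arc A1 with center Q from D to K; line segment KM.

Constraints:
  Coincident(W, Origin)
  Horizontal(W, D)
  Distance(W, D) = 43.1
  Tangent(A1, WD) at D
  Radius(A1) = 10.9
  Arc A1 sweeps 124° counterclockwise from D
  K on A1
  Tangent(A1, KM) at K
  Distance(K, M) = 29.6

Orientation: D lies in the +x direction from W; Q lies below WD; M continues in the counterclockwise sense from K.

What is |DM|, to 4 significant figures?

42.21

On A1, D sits at bearing 90° from Q; a 124° counterclockwise sweep puts K at bearing 214°, so K = Q + 10.9·(cos 214°, sin 214°) = (34.06, -17.00). The tangent condition forces QK to be normal to KM, so KM runs along (−sin 214°, cos 214°); with |KM| = 29.6, M = (50.62, -41.53). Then |DM| = |M − D| = 42.21.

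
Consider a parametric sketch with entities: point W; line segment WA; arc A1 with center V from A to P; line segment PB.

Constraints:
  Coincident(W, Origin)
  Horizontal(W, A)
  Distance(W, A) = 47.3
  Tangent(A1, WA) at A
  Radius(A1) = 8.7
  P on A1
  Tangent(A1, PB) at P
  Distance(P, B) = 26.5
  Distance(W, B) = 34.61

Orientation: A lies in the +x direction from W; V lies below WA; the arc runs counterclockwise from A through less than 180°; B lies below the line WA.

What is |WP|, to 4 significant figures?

40.51

Checks: |VP| = 8.700 ✓; ∠(VP, PB) = 90.00° ✓; |PB| = 26.50 ✓; |WB| = 34.61 ✓.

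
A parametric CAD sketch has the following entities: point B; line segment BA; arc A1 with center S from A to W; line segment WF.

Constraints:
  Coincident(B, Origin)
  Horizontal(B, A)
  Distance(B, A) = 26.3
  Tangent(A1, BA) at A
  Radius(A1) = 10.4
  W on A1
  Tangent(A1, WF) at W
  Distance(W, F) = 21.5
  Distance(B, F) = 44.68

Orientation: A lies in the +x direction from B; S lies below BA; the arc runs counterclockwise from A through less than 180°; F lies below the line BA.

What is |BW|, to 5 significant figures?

23.611

B is at the origin; B and A share the same y with |BA| = 26.3 and A on the +x side, so A = (26.300, 0.0000). A1 meets BA tangentially, so SA is at right angles to BA, so S = A + (0, -10.4) = (26.300, -10.400). Since SW ⟂ WF (tangency), |SF| = √(10.4² + 21.5²) = 23.883 regardless of where W sits on A1. So F lies on both circle(B, 44.68) and circle(S, 23.883); the below-BA intersection is F = (28.810, -34.151). W is the foot of the tangent from F: W = (17.466, -15.888).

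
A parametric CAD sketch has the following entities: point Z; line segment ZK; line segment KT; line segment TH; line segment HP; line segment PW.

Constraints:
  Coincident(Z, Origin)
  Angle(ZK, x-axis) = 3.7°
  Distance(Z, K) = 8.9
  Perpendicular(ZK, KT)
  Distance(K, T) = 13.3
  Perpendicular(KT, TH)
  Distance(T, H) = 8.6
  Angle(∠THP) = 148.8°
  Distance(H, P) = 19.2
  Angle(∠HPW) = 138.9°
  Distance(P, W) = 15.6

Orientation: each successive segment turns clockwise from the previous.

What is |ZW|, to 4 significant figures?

23.83

Z is at the origin; ZK runs at 3.7° with length 8.9, so K = (8.881, 0.5743). ZK is perpendicular to KT, so KT runs at -86.30°; with |KT| = 13.3, T = (9.740, -12.70). KT ⟂ TH, so TH runs at -176.3°; with |TH| = 8.6, H = (1.158, -13.25). ∠THP = 148.8° gives HP at 152.5° from the x-axis; with |HP| = 19.2, P = (-15.87, -4.387). ∠HPW = 138.9° gives PW at 111.4° from the x-axis; with |PW| = 15.6, W = (-21.57, 10.14). Then |ZW| = |W − Z| = 23.83.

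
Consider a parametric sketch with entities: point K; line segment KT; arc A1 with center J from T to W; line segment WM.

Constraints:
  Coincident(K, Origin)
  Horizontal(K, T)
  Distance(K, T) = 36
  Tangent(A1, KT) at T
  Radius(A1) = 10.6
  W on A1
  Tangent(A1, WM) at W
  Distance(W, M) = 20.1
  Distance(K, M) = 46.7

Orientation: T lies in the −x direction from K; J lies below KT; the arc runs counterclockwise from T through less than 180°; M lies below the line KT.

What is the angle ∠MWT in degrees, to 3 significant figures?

117°

Checks: |JW| = 10.60 ✓; ∠(JW, WM) = 90.00° ✓; |WM| = 20.10 ✓; |KM| = 46.70 ✓.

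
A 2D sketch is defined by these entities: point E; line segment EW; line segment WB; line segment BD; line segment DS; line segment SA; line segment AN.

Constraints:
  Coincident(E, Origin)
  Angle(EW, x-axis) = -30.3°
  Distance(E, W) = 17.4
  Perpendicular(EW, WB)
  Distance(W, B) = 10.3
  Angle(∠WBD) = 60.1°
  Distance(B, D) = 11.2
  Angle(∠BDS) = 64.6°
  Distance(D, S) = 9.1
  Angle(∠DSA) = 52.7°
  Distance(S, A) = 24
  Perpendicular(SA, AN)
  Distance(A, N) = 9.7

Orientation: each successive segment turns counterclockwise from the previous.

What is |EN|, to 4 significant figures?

23.49

∠DSA = 52.7° gives SA at 62.30° from the x-axis; with |SA| = 24.0, A = (24.02, 13.19). SA is perpendicular to AN, so AN runs at 152.3°; with |AN| = 9.7, N = (15.43, 17.70). Then |EN| = |N − E| = 23.49.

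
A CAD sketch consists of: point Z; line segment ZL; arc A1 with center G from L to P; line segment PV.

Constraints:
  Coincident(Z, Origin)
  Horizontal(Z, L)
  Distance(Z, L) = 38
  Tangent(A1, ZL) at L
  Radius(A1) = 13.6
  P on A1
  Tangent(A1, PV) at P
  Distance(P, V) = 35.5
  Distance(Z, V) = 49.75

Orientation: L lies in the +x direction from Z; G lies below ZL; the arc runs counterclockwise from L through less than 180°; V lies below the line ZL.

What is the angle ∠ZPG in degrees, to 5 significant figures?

165.44°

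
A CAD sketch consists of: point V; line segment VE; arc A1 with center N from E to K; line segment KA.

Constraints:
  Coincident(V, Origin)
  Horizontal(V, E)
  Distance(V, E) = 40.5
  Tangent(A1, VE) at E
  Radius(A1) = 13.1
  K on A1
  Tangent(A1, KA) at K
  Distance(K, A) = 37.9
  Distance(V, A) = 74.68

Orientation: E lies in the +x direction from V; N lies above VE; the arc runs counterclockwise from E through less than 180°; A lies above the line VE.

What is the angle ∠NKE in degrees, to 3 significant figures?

46.1°

V is at the origin; VE is horizontal with |VE| = 40.5 and E on the +x side, so E = (40.5, 0.00). The tangent condition forces NE to be normal to VE, so N = E + (0, 13.1) = (40.5, 13.1). Since NK ⟂ KA (tangency), |NA| = √(13.1² + 37.9²) = 40.1 regardless of where K sits on A1. So A lies on both circle(V, 74.68) and circle(N, 40.1); the above-VE intersection is A = (55.0, 50.5). K is the foot of the tangent from A: K = (53.6, 12.6).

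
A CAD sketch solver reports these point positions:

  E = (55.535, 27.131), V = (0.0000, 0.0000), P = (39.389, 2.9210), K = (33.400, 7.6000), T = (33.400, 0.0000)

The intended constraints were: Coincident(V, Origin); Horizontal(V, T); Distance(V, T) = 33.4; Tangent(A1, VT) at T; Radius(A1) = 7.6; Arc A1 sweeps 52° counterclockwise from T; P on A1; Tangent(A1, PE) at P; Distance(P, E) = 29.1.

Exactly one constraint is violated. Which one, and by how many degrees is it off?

Tangent(A1, PE) at P — off by 4.30°.

V = (0.00, 0.00) ✓; V.y = 0.00, T.y = 0.00 ✓; |VT| = 33.40 ✓; ∠(KT, TV) = 90.00° ✓; |KT| = 7.600 ✓; bearing(K→P) − bearing(K→T) = 52.00° ✓; |KP| = 7.600 ✓; ∠(KP, PE) = 85.70° ✗; |PE| = 29.10 ✓.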